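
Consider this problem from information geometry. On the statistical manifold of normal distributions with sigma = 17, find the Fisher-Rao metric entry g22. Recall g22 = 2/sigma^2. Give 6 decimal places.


For the 2-parameter normal family, the Fisher metric has:
  g11 = 1/sigma^2, g22 = 2/sigma^2.
sigma = 17, sigma^2 = 289.
g22 = 0.006920

0.006920


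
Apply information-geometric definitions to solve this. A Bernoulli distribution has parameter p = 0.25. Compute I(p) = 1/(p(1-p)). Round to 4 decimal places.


For Bernoulli(p), Fisher information is I(p) = 1/(p*(1-p)).
p = 0.25, 1-p = 0.75.
p*(1-p) = 0.1875.
I(p) = 1/0.1875 = 5.3333

5.3333


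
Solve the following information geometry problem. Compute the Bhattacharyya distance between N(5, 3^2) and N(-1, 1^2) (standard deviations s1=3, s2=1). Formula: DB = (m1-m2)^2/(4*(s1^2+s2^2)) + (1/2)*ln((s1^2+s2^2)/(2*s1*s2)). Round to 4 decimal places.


Bhattacharyya distance between two Gaussians:
DB = (m1-m2)^2/(4*(s1^2+s2^2)) + (1/2)*ln((s1^2+s2^2)/(2*s1*s2)).
(m1-m2)^2 = (6)^2 = 36.
s1^2+s2^2 = 9 + 1 = 10.
term1 = 36/40 = 0.9.
term2 = 0.5*ln(10/6.0) = 0.255413.
DB = 0.9 + 0.255413 = 1.1554

1.1554


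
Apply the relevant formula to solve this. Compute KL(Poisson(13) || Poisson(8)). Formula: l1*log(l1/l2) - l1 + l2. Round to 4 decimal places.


KL divergence for Poisson:
KL = l1*log(l1/l2) - l1 + l2.
l1 = 13, l2 = 8.
log(13/8) = 0.485508.
l1*log(l1/l2) = 13 * 0.485508 = 6.311602.
KL = 6.311602 - 13 + 8 = 1.3116

1.3116


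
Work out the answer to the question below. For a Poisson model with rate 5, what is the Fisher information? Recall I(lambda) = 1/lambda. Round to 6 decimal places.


Fisher information for Poisson: I(lambda) = 1/lambda.
lambda = 5.
I(lambda) = 1/5 = 0.200000

0.200000


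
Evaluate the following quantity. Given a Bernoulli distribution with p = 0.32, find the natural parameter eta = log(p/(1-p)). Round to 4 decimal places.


Natural parameter for Bernoulli: eta = log(p/(1-p)).
p = 0.32, 1-p = 0.68.
p/(1-p) = 0.470588.
eta = log(0.470588) = -0.7538

-0.7538


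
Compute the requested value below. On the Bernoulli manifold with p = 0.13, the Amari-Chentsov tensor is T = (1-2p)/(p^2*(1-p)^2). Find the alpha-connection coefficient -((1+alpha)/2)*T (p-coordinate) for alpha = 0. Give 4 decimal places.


Skewness (Amari-Chentsov) tensor: T = (1-2p)/(p^2*(1-p)^2).
p = 0.13, 1-2p = 0.74, p^2 = 0.0169, (1-p)^2 = 0.7569.
T = 0.74/(0.0169 * 0.7569) = 57.850419.
In the p-coordinate, Gamma^(alpha) = Gamma^(0) - (alpha/2)*T with Gamma^(0) = (1/2)*g'(p) = -T/2,
so Gamma^(alpha) = -((1+alpha)/2)*T.
alpha = 0, -(1+alpha)/2 = -0.5.
Gamma = -0.5 * 57.850419 = -28.9252

-28.9252


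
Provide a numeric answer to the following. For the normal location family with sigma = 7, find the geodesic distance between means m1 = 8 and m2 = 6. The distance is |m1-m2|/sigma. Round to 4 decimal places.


On the fixed-variance normal subfamily, geodesic distance = |m1-m2|/sigma.
|8 - 6| = 2.
sigma = 7.
d = 2/7 = 0.2857

0.2857


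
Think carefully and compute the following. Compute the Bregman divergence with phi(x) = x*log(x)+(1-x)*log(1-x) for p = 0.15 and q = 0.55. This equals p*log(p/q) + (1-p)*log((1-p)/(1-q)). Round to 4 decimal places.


Bregman divergence with negative entropy generator:
D = p*log(p/q) + (1-p)*log((1-p)/(1-q)).
p = 0.15, q = 0.55.
p*log(p/q) = 0.15*log(0.15/0.55) = -0.194892.
(1-p)*log((1-p)/(1-q)) = 0.85*log(0.85/0.45) = 0.54059.
D = -0.194892 + 0.54059 = 0.3457

0.3457


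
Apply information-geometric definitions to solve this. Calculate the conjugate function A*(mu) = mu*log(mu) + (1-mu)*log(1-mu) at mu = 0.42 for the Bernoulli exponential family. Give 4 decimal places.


Legendre transform for Bernoulli:
A*(mu) = mu*log(mu) + (1-mu)*log(1-mu).
mu = 0.42, 1-mu = 0.58.
mu*log(mu) = 0.42*log(0.42) = -0.36435.
(1-mu)*log(1-mu) = 0.58*log(0.58) = -0.315942.
A* = -0.36435 + -0.315942 = -0.6803

-0.6803


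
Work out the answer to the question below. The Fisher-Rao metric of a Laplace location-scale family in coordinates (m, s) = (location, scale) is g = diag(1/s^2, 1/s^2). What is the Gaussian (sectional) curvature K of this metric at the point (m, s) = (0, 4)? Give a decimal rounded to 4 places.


The metric has the form g = (A dm^2 + B ds^2)/s^2 with A = 1, B = 1.
Substitute u = sqrt(A/B)*m: g = B*(du^2 + ds^2)/s^2, i.e. B times the
Poincare upper half-plane metric, which has constant Gaussian curvature -1.
Scaling a 2D metric by a constant c divides the Gaussian curvature by c,
so K = -1/B = -1/(1) = -1.0000 everywhere (the point (m, s) = (0, 4) is irrelevant:
the curvature is constant).
The requested Gaussian curvature is K = -1.0000.

-1.0000


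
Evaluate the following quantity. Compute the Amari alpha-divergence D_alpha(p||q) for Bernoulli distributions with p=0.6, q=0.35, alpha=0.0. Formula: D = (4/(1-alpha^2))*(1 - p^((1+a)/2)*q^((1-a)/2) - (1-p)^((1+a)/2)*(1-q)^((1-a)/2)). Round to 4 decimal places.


Amari alpha-divergence:
D = (4/(1-alpha^2))*(1 - p^((1+a)/2)*q^((1-a)/2) - (1-p)^((1+a)/2)*(1-q)^((1-a)/2)).
alpha = 0.0, p = 0.6, q = 0.35.
e1 = (1+alpha)/2 = 0.5, e2 = (1-alpha)/2 = 0.5.
t1 = p^e1 * q^e2 = 0.6^0.5 * 0.35^0.5 = 0.458258.
t2 = (1-p)^e1 * (1-q)^e2 = 0.4^0.5 * 0.65^0.5 = 0.509902.
4/(1-alpha^2) = 4.0.
D = 4.0*(1 - 0.458258 - 0.509902) = 0.1274

0.1274


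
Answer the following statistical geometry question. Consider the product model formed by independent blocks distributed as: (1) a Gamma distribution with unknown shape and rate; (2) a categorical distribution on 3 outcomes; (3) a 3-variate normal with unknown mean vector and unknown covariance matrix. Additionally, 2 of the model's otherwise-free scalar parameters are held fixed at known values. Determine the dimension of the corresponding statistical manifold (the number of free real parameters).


The dimension of a statistical manifold equals the number of free
(independent) real parameters of the model. For a product of independent
blocks the parameter counts add.
- Gamma (shape, rate): 2.
- categorical on 3 outcomes (probabilities sum to 1): 3-1 = 2.
- 3-variate normal: 3 (mean) + 3*4/2 = 6 (symmetric covariance) = 9.
Total = 2 + 2 + 9 = 13.
2 parameter(s) fixed at known values: 13 - 2 = 11.
Dimension = 11

11


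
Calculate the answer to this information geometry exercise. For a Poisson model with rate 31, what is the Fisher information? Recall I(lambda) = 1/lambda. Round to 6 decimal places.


Fisher information for Poisson: I(lambda) = 1/lambda.
lambda = 31.
I(lambda) = 1/31 = 0.032258

0.032258


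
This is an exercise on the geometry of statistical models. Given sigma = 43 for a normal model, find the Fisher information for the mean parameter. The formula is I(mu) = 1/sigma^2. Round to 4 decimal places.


The Fisher information for the mean of a normal distribution is I(mu) = 1/sigma^2.
sigma = 43, so sigma^2 = 1849.
I(mu) = 1/1849 = 0.0005

0.0005


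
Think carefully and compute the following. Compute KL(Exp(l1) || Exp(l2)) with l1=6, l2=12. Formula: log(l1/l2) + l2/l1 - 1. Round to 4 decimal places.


KL divergence for exponential family:
KL = log(l1/l2) + l2/l1 - 1.
log(6/12) = -0.693147.
12/6 = 2.0.
KL = -0.693147 + 2.0 - 1 = 0.3069

0.3069


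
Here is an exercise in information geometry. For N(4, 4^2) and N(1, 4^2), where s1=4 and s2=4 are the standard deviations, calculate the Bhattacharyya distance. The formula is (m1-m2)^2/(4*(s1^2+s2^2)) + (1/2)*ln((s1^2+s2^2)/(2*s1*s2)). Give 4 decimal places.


Bhattacharyya distance between two Gaussians:
DB = (m1-m2)^2/(4*(s1^2+s2^2)) + (1/2)*ln((s1^2+s2^2)/(2*s1*s2)).
(m1-m2)^2 = (3)^2 = 9.
s1^2+s2^2 = 16 + 16 = 32.
term1 = 9/128 = 0.070312.
term2 = 0.5*ln(32/32.0) = 0.0.
DB = 0.070312 + 0.0 = 0.0703

0.0703


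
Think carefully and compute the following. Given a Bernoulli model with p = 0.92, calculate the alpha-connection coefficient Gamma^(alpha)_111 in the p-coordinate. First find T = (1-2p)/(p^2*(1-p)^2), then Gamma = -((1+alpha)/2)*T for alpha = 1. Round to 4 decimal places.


Skewness (Amari-Chentsov) tensor: T = (1-2p)/(p^2*(1-p)^2).
p = 0.92, 1-2p = -0.84, p^2 = 0.8464, (1-p)^2 = 0.0064.
T = -0.84/(0.8464 * 0.0064) = -155.068526.
In the p-coordinate, Gamma^(alpha) = Gamma^(0) - (alpha/2)*T with Gamma^(0) = (1/2)*g'(p) = -T/2,
so Gamma^(alpha) = -((1+alpha)/2)*T.
alpha = 1, -(1+alpha)/2 = -1.0.
Gamma = -1.0 * -155.068526 = 155.0685

155.0685


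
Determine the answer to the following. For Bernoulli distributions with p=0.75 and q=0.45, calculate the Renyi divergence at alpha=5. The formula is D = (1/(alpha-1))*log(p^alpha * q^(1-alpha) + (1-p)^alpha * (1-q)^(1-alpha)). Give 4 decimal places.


Renyi divergence of order alpha between Bernoulli distributions:
D = (1/(alpha-1))*log(p^alpha * q^(1-alpha) + (1-p)^alpha * (1-q)^(1-alpha)).
alpha = 5, p = 0.75, q = 0.45.
p^alpha * q^(1-alpha) = 0.75^5 * 0.45^-4 = 5.787037.
(1-p)^alpha * (1-q)^(1-alpha) = 0.25^5 * 0.55^-4 = 0.010672.
sum = 5.787037 + 0.010672 = 5.797709.
D = (1/4)*log(5.797709) = 0.4394

0.4394


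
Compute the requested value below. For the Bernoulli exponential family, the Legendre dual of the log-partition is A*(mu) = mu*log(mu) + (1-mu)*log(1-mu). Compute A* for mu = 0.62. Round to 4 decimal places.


Legendre transform for Bernoulli:
A*(mu) = mu*log(mu) + (1-mu)*log(1-mu).
mu = 0.62, 1-mu = 0.38.
mu*log(mu) = 0.62*log(0.62) = -0.296382.
(1-mu)*log(1-mu) = 0.38*log(0.38) = -0.367682.
A* = -0.296382 + -0.367682 = -0.6641

-0.6641


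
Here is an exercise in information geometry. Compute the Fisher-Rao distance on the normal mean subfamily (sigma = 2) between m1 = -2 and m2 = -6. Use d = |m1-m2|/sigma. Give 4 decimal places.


On the fixed-variance normal subfamily, geodesic distance = |m1-m2|/sigma.
|-2 - -6| = 4.
sigma = 2.
d = 4/2 = 2.0000

2.0000


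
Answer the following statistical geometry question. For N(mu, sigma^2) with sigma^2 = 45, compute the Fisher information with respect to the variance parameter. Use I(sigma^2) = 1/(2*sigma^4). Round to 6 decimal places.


Fisher information for variance: I(sigma^2) = 1/(2*sigma^4).
sigma^2 = 45, so sigma^4 = 2025.
I = 1/(2*2025) = 1/4050 = 0.000247

0.000247


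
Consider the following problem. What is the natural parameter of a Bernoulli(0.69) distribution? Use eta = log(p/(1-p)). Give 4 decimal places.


Natural parameter for Bernoulli: eta = log(p/(1-p)).
p = 0.69, 1-p = 0.31.
p/(1-p) = 2.225806.
eta = log(2.225806) = 0.8001

0.8001


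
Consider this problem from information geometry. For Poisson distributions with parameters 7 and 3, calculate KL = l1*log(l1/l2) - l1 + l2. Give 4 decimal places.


KL divergence for Poisson:
KL = l1*log(l1/l2) - l1 + l2.
l1 = 7, l2 = 3.
log(7/3) = 0.847298.
l1*log(l1/l2) = 7 * 0.847298 = 5.931085.
KL = 5.931085 - 7 + 3 = 1.9311

1.9311


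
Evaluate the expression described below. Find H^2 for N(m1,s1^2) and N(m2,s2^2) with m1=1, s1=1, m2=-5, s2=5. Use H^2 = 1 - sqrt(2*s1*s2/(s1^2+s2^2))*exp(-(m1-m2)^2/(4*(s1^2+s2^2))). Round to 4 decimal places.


Squared Hellinger distance for Gaussians:
H^2 = 1 - sqrt(2*s1*s2/(s1^2+s2^2)) * exp(-(m1-m2)^2/(4*(s1^2+s2^2))).
s1^2 = 1, s2^2 = 25, s1^2+s2^2 = 26.
sqrt(2*1*5/(26)) = 0.620174.
(m1-m2)^2 = (6)^2 = 36.
exp(-36/(4*26)) = exp(-0.346154) = 0.707404.
H^2 = 1 - 0.620174*0.707404 = 0.5613

0.5613


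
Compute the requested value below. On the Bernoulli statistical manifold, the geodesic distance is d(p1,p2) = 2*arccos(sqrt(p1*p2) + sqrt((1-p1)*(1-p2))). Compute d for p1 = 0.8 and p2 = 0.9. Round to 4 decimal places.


Geodesic distance on Bernoulli manifold:
d(p1,p2) = 2*arccos(sqrt(p1*p2) + sqrt((1-p1)*(1-p2))).
sqrt(p1*p2) = sqrt(0.8*0.9) = 0.848528.
sqrt((1-p1)*(1-p2)) = sqrt(0.2*0.1) = 0.141421.
arg = 0.848528 + 0.141421 = 0.989949.
d = 2*arccos(0.989949) = 0.2838

0.2838


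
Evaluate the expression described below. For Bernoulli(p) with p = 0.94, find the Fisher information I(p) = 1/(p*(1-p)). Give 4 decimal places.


For Bernoulli(p), Fisher information is I(p) = 1/(p*(1-p)).
p = 0.94, 1-p = 0.06.
p*(1-p) = 0.0564.
I(p) = 1/0.0564 = 17.7305

17.7305


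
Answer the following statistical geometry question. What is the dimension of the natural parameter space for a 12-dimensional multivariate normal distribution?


Exponential family dimension calculation:
For 12-dim MVN: mean has 12 params, covariance has 12*13/2 = 78 unique entries.
Total dim = 12 + 78 = 90.

90


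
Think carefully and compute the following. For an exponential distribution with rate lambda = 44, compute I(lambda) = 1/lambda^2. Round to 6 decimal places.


Fisher information for exponential: I(lambda) = 1/lambda^2.
lambda = 44, lambda^2 = 1936.
I = 1/1936 = 0.000517

0.000517


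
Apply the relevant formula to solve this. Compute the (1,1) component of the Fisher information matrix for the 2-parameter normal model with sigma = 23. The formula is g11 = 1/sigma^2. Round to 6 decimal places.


For the 2-parameter normal family, the Fisher metric has:
  g11 = 1/sigma^2, g22 = 2/sigma^2.
sigma = 23, sigma^2 = 529.
g11 = 0.001890

0.001890


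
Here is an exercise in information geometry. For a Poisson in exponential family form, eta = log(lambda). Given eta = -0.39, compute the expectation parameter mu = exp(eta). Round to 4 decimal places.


Expectation parameter for Poisson exponential family:
mu = exp(eta).
eta = -0.39.
mu = exp(-0.39) = 0.6771

0.6771


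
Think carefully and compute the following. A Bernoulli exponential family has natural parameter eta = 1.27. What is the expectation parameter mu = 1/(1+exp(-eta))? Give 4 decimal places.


Dual coordinate (expectation parameter) for Bernoulli:
mu = 1/(1+exp(-eta)).
eta = 1.27.
exp(-eta) = exp(-1.27) = 0.280832.
mu = 1/(1+0.280832) = 0.7807

0.7807


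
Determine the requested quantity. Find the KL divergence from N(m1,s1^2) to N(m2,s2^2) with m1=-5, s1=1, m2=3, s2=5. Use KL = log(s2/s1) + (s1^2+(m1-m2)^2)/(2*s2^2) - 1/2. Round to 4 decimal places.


KL divergence between normal distributions:
KL = log(s2/s1) + (s1^2 + (m1-m2)^2)/(2*s2^2) - 1/2.
log(5/1) = 1.609438.
(1^2 + (-5-3)^2)/(2*5^2) = (1 + 64)/50 = 1.3.
KL = 1.609438 + 1.3 - 0.5 = 2.4094

2.4094


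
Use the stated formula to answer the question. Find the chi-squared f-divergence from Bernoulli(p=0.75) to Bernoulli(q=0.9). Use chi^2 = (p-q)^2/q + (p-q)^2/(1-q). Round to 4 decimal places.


Chi-squared divergence between Bernoulli distributions:
chi^2 = (p-q)^2/q + (p-q)^2/(1-q).
p = 0.75, q = 0.9, p-q = -0.15.
(p-q)^2 = 0.0225.
term1 = 0.0225/0.9 = 0.025.
term2 = 0.0225/0.1 = 0.225.
chi^2 = 0.025 + 0.225 = 0.2500

0.2500


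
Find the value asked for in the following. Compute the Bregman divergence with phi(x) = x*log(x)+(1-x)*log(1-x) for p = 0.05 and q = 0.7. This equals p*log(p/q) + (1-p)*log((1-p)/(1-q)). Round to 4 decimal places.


Bregman divergence with negative entropy generator:
D = p*log(p/q) + (1-p)*log((1-p)/(1-q)).
p = 0.05, q = 0.7.
p*log(p/q) = 0.05*log(0.05/0.7) = -0.131953.
(1-p)*log((1-p)/(1-q)) = 0.95*log(0.95/0.3) = 1.095046.
D = -0.131953 + 1.095046 = 0.9631

0.9631


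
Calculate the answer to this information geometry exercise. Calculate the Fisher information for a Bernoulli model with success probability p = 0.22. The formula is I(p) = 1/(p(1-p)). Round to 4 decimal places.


For Bernoulli(p), Fisher information is I(p) = 1/(p*(1-p)).
p = 0.22, 1-p = 0.78.
p*(1-p) = 0.1716.
I(p) = 1/0.1716 = 5.8275

5.8275


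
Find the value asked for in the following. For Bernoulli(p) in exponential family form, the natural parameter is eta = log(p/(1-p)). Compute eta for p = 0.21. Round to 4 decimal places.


Natural parameter for Bernoulli: eta = log(p/(1-p)).
p = 0.21, 1-p = 0.79.
p/(1-p) = 0.265823.
eta = log(0.265823) = -1.3249

-1.3249


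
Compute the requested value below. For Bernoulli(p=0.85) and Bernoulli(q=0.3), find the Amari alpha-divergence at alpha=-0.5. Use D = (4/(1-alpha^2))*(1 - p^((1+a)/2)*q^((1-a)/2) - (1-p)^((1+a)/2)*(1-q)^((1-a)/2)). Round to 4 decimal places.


Amari alpha-divergence:
D = (4/(1-alpha^2))*(1 - p^((1+a)/2)*q^((1-a)/2) - (1-p)^((1+a)/2)*(1-q)^((1-a)/2)).
alpha = -0.5, p = 0.85, q = 0.3.
e1 = (1+alpha)/2 = 0.25, e2 = (1-alpha)/2 = 0.75.
t1 = p^e1 * q^e2 = 0.85^0.25 * 0.3^0.75 = 0.38922.
t2 = (1-p)^e1 * (1-q)^e2 = 0.15^0.25 * 0.7^0.75 = 0.476262.
4/(1-alpha^2) = 5.333333.
D = 5.333333*(1 - 0.38922 - 0.476262) = 0.7174

0.7174


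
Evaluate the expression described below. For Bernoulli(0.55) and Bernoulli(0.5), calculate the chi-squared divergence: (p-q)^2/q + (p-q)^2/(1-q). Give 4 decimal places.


Chi-squared divergence between Bernoulli distributions:
chi^2 = (p-q)^2/q + (p-q)^2/(1-q).
p = 0.55, q = 0.5, p-q = 0.05.
(p-q)^2 = 0.0025.
term1 = 0.0025/0.5 = 0.005.
term2 = 0.0025/0.5 = 0.005.
chi^2 = 0.005 + 0.005 = 0.0100

0.0100


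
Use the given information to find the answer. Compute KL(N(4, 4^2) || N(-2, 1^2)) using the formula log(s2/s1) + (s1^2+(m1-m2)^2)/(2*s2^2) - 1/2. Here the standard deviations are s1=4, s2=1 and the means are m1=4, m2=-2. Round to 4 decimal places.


KL divergence between normal distributions:
KL = log(s2/s1) + (s1^2 + (m1-m2)^2)/(2*s2^2) - 1/2.
log(1/4) = -1.386294.
(4^2 + (4--2)^2)/(2*1^2) = (16 + 36)/2 = 26.0.
KL = -1.386294 + 26.0 - 0.5 = 24.1137

24.1137


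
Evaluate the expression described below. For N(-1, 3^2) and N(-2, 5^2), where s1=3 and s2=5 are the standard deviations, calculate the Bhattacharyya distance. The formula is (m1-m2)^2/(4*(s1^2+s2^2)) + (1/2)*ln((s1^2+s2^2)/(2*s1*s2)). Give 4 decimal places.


Bhattacharyya distance between two Gaussians:
DB = (m1-m2)^2/(4*(s1^2+s2^2)) + (1/2)*ln((s1^2+s2^2)/(2*s1*s2)).
(m1-m2)^2 = (1)^2 = 1.
s1^2+s2^2 = 9 + 25 = 34.
term1 = 1/136 = 0.007353.
term2 = 0.5*ln(34/30.0) = 0.062582.
DB = 0.007353 + 0.062582 = 0.0699

0.0699


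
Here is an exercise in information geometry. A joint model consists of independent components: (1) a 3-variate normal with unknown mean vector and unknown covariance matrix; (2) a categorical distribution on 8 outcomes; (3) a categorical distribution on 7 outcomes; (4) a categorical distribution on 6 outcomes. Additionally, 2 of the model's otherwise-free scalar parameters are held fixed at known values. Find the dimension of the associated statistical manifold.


The dimension of a statistical manifold equals the number of free
(independent) real parameters of the model. For a product of independent
blocks the parameter counts add.
- 3-variate normal: 3 (mean) + 3*4/2 = 6 (symmetric covariance) = 9.
- categorical on 8 outcomes (probabilities sum to 1): 8-1 = 7.
- categorical on 7 outcomes (probabilities sum to 1): 7-1 = 6.
- categorical on 6 outcomes (probabilities sum to 1): 6-1 = 5.
Total = 9 + 7 + 6 + 5 = 27.
2 parameter(s) fixed at known values: 27 - 2 = 25.
Dimension = 25

25


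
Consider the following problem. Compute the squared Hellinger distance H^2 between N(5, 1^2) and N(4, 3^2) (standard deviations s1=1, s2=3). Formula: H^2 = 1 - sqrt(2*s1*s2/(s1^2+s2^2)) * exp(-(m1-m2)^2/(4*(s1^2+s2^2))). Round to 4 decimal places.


Squared Hellinger distance for Gaussians:
H^2 = 1 - sqrt(2*s1*s2/(s1^2+s2^2)) * exp(-(m1-m2)^2/(4*(s1^2+s2^2))).
s1^2 = 1, s2^2 = 9, s1^2+s2^2 = 10.
sqrt(2*1*3/(10)) = 0.774597.
(m1-m2)^2 = (1)^2 = 1.
exp(-1/(4*10)) = exp(-0.025) = 0.97531.
H^2 = 1 - 0.774597*0.97531 = 0.2445

0.2445


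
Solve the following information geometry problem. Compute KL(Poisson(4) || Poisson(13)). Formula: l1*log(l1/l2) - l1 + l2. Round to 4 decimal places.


KL divergence for Poisson:
KL = l1*log(l1/l2) - l1 + l2.
l1 = 4, l2 = 13.
log(4/13) = -1.178655.
l1*log(l1/l2) = 4 * -1.178655 = -4.71462.
KL = -4.71462 - 4 + 13 = 4.2854

4.2854


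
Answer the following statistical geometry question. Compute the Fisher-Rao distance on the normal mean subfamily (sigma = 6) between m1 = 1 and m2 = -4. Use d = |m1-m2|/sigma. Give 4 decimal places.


On the fixed-variance normal subfamily, geodesic distance = |m1-m2|/sigma.
|1 - -4| = 5.
sigma = 6.
d = 5/6 = 0.8333

0.8333


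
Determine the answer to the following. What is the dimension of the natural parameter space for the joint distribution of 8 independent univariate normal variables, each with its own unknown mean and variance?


Exponential family dimension calculation:
Each univariate normal has two natural parameters (mu/sigma^2 and -1/(2 sigma^2)).
With 8 independent components, dim = 2 * 8 = 16.

16


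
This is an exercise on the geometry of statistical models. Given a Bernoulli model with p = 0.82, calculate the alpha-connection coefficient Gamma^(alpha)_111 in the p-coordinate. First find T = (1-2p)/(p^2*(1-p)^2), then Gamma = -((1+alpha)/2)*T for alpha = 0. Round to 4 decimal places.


Skewness (Amari-Chentsov) tensor: T = (1-2p)/(p^2*(1-p)^2).
p = 0.82, 1-2p = -0.64, p^2 = 0.6724, (1-p)^2 = 0.0324.
T = -0.64/(0.6724 * 0.0324) = -29.376988.
In the p-coordinate, Gamma^(alpha) = Gamma^(0) - (alpha/2)*T with Gamma^(0) = (1/2)*g'(p) = -T/2,
so Gamma^(alpha) = -((1+alpha)/2)*T.
alpha = 0, -(1+alpha)/2 = -0.5.
Gamma = -0.5 * -29.376988 = 14.6885

14.6885


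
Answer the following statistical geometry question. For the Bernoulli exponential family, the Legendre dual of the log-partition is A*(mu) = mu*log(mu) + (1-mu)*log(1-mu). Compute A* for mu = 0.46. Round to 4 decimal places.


Legendre transform for Bernoulli:
A*(mu) = mu*log(mu) + (1-mu)*log(1-mu).
mu = 0.46, 1-mu = 0.54.
mu*log(mu) = 0.46*log(0.46) = -0.357203.
(1-mu)*log(1-mu) = 0.54*log(0.54) = -0.332741.
A* = -0.357203 + -0.332741 = -0.6899

-0.6899


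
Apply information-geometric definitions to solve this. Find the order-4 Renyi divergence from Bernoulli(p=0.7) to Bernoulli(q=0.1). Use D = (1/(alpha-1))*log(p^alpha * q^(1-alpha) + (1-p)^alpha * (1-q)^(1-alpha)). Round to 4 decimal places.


Renyi divergence of order alpha between Bernoulli distributions:
D = (1/(alpha-1))*log(p^alpha * q^(1-alpha) + (1-p)^alpha * (1-q)^(1-alpha)).
alpha = 4, p = 0.7, q = 0.1.
p^alpha * q^(1-alpha) = 0.7^4 * 0.1^-3 = 240.1.
(1-p)^alpha * (1-q)^(1-alpha) = 0.3^4 * 0.9^-3 = 0.011111.
sum = 240.1 + 0.011111 = 240.111111.
D = (1/3)*log(240.111111) = 1.8270

1.8270


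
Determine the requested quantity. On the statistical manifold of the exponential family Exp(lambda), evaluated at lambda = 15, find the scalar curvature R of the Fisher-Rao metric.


This family has a single free parameter, so its statistical manifold
is 1-dimensional. The Riemann curvature tensor of any 1-dimensional
Riemannian manifold vanishes identically, so R = 0.

0


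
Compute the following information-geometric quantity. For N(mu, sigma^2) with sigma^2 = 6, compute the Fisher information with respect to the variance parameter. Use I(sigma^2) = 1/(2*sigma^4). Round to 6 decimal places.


Fisher information for variance: I(sigma^2) = 1/(2*sigma^4).
sigma^2 = 6, so sigma^4 = 36.
I = 1/(2*36) = 1/72 = 0.013889

0.013889


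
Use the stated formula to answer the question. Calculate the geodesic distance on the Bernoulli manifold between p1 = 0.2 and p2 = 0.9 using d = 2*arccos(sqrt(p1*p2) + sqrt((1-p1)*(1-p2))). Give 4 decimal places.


Geodesic distance on Bernoulli manifold:
d(p1,p2) = 2*arccos(sqrt(p1*p2) + sqrt((1-p1)*(1-p2))).
sqrt(p1*p2) = sqrt(0.2*0.9) = 0.424264.
sqrt((1-p1)*(1-p2)) = sqrt(0.8*0.1) = 0.282843.
arg = 0.424264 + 0.282843 = 0.707107.
d = 2*arccos(0.707107) = 1.5708

1.5708


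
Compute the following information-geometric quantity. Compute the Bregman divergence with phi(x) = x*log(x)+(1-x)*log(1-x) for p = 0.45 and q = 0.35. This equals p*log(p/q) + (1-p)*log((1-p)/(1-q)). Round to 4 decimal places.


Bregman divergence with negative entropy generator:
D = p*log(p/q) + (1-p)*log((1-p)/(1-q)).
p = 0.45, q = 0.35.
p*log(p/q) = 0.45*log(0.45/0.35) = 0.113091.
(1-p)*log((1-p)/(1-q)) = 0.55*log(0.55/0.65) = -0.09188.
D = 0.113091 + -0.09188 = 0.0212

0.0212


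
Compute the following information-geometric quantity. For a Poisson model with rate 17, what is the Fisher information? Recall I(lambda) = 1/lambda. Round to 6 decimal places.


Fisher information for Poisson: I(lambda) = 1/lambda.
lambda = 17.
I(lambda) = 1/17 = 0.058824

0.058824


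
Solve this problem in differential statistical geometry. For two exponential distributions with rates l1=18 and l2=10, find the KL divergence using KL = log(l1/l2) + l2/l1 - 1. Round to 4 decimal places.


KL divergence for exponential family:
KL = log(l1/l2) + l2/l1 - 1.
log(18/10) = 0.587787.
10/18 = 0.555556.
KL = 0.587787 + 0.555556 - 1 = 0.1433

0.1433


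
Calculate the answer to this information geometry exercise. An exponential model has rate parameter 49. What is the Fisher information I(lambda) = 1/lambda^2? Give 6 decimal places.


Fisher information for exponential: I(lambda) = 1/lambda^2.
lambda = 49, lambda^2 = 2401.
I = 1/2401 = 0.000416

0.000416


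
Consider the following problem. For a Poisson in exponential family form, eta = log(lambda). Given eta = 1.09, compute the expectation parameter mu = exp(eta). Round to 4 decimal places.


Expectation parameter for Poisson exponential family:
mu = exp(eta).
eta = 1.09.
mu = exp(1.09) = 2.9743

2.9743


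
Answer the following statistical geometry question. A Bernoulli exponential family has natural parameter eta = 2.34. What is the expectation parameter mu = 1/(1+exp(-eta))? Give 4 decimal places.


Dual coordinate (expectation parameter) for Bernoulli:
mu = 1/(1+exp(-eta)).
eta = 2.34.
exp(-eta) = exp(-2.34) = 0.096328.
mu = 1/(1+0.096328) = 0.9121

0.9121


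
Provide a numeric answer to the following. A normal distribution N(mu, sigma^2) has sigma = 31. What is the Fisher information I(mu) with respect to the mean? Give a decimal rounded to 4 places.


The Fisher information for the mean of a normal distribution is I(mu) = 1/sigma^2.
sigma = 31, so sigma^2 = 961.
I(mu) = 1/961 = 0.0010

0.0010


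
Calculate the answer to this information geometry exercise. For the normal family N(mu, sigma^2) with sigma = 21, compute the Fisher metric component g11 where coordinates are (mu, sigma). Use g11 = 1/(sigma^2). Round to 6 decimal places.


For the 2-parameter normal family, the Fisher metric has:
  g11 = 1/sigma^2, g22 = 2/sigma^2.
sigma = 21, sigma^2 = 441.
g11 = 0.002268

0.002268


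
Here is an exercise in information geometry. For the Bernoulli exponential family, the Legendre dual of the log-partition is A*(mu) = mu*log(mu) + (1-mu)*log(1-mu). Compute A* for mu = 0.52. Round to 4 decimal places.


Legendre transform for Bernoulli:
A*(mu) = mu*log(mu) + (1-mu)*log(1-mu).
mu = 0.52, 1-mu = 0.48.
mu*log(mu) = 0.52*log(0.52) = -0.340042.
(1-mu)*log(1-mu) = 0.48*log(0.48) = -0.352305.
A* = -0.340042 + -0.352305 = -0.6923

-0.6923


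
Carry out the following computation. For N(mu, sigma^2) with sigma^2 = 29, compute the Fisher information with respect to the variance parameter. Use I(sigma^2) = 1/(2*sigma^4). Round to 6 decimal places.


Fisher information for variance: I(sigma^2) = 1/(2*sigma^4).
sigma^2 = 29, so sigma^4 = 841.
I = 1/(2*841) = 1/1682 = 0.000595

0.000595


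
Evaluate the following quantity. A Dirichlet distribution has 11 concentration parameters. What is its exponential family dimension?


Exponential family dimension calculation:
Dirichlet with 11 components has 11 natural parameters.

11


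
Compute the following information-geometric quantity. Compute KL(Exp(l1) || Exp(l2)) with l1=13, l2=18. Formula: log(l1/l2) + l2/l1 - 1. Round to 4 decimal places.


KL divergence for exponential family:
KL = log(l1/l2) + l2/l1 - 1.
log(13/18) = -0.325422.
18/13 = 1.384615.
KL = -0.325422 + 1.384615 - 1 = 0.0592

0.0592


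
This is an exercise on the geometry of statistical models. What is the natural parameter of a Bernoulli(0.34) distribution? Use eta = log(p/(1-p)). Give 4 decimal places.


Natural parameter for Bernoulli: eta = log(p/(1-p)).
p = 0.34, 1-p = 0.66.
p/(1-p) = 0.515152.
eta = log(0.515152) = -0.6633

-0.6633


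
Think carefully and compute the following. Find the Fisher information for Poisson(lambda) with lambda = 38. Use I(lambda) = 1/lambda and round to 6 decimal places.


Fisher information for Poisson: I(lambda) = 1/lambda.
lambda = 38.
I(lambda) = 1/38 = 0.026316

0.026316


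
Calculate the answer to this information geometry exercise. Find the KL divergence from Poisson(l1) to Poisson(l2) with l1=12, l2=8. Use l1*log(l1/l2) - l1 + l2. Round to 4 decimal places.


KL divergence for Poisson:
KL = l1*log(l1/l2) - l1 + l2.
l1 = 12, l2 = 8.
log(12/8) = 0.405465.
l1*log(l1/l2) = 12 * 0.405465 = 4.865581.
KL = 4.865581 - 12 + 8 = 0.8656

0.8656


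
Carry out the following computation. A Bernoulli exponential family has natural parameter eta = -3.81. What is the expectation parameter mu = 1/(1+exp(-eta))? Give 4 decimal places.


Dual coordinate (expectation parameter) for Bernoulli:
mu = 1/(1+exp(-eta)).
eta = -3.81.
exp(-eta) = exp(3.81) = 45.150439.
mu = 1/(1+45.150439) = 0.0217

0.0217


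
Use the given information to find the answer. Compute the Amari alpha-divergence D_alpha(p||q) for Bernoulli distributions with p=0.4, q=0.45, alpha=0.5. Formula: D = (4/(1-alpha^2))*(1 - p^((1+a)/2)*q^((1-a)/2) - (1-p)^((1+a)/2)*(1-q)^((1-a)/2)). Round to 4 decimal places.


Amari alpha-divergence:
D = (4/(1-alpha^2))*(1 - p^((1+a)/2)*q^((1-a)/2) - (1-p)^((1+a)/2)*(1-q)^((1-a)/2)).
alpha = 0.5, p = 0.4, q = 0.45.
e1 = (1+alpha)/2 = 0.75, e2 = (1-alpha)/2 = 0.25.
t1 = p^e1 * q^e2 = 0.4^0.75 * 0.45^0.25 = 0.411953.
t2 = (1-p)^e1 * (1-q)^e2 = 0.6^0.75 * 0.55^0.25 = 0.587089.
4/(1-alpha^2) = 5.333333.
D = 5.333333*(1 - 0.411953 - 0.587089) = 0.0051

0.0051


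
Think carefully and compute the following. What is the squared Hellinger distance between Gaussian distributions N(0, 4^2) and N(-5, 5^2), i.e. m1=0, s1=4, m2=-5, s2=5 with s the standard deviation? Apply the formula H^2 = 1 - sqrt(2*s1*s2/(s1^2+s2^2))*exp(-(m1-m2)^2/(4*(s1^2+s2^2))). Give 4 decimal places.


Squared Hellinger distance for Gaussians:
H^2 = 1 - sqrt(2*s1*s2/(s1^2+s2^2)) * exp(-(m1-m2)^2/(4*(s1^2+s2^2))).
s1^2 = 16, s2^2 = 25, s1^2+s2^2 = 41.
sqrt(2*4*5/(41)) = 0.98773.
(m1-m2)^2 = (5)^2 = 25.
exp(-25/(4*41)) = exp(-0.152439) = 0.858611.
H^2 = 1 - 0.98773*0.858611 = 0.1519

0.1519


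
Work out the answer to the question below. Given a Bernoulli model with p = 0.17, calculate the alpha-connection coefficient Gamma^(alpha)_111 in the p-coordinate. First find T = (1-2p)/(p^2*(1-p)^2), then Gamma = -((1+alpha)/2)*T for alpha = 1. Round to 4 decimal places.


Skewness (Amari-Chentsov) tensor: T = (1-2p)/(p^2*(1-p)^2).
p = 0.17, 1-2p = 0.66, p^2 = 0.0289, (1-p)^2 = 0.6889.
T = 0.66/(0.0289 * 0.6889) = 33.150487.
In the p-coordinate, Gamma^(alpha) = Gamma^(0) - (alpha/2)*T with Gamma^(0) = (1/2)*g'(p) = -T/2,
so Gamma^(alpha) = -((1+alpha)/2)*T.
alpha = 1, -(1+alpha)/2 = -1.0.
Gamma = -1.0 * 33.150487 = -33.1505

-33.1505


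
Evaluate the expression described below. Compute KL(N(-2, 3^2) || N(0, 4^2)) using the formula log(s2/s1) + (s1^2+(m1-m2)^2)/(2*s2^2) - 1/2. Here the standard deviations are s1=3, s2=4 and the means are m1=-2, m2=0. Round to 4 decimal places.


KL divergence between normal distributions:
KL = log(s2/s1) + (s1^2 + (m1-m2)^2)/(2*s2^2) - 1/2.
log(4/3) = 0.287682.
(3^2 + (-2-0)^2)/(2*4^2) = (9 + 4)/32 = 0.40625.
KL = 0.287682 + 0.40625 - 0.5 = 0.1939

0.1939


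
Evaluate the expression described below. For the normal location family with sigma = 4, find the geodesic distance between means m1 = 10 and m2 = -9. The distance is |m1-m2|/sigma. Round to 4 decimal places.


On the fixed-variance normal subfamily, geodesic distance = |m1-m2|/sigma.
|10 - -9| = 19.
sigma = 4.
d = 19/4 = 4.7500

4.7500


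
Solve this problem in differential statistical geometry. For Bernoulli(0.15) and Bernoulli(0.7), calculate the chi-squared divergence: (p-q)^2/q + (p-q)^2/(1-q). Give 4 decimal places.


Chi-squared divergence between Bernoulli distributions:
chi^2 = (p-q)^2/q + (p-q)^2/(1-q).
p = 0.15, q = 0.7, p-q = -0.55.
(p-q)^2 = 0.3025.
term1 = 0.3025/0.7 = 0.432143.
term2 = 0.3025/0.3 = 1.008333.
chi^2 = 0.432143 + 1.008333 = 1.4405

1.4405


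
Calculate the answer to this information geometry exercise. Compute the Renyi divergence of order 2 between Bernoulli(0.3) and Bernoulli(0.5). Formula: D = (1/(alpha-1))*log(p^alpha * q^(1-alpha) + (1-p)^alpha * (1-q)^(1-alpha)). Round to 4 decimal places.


Renyi divergence of order alpha between Bernoulli distributions:
D = (1/(alpha-1))*log(p^alpha * q^(1-alpha) + (1-p)^alpha * (1-q)^(1-alpha)).
alpha = 2, p = 0.3, q = 0.5.
p^alpha * q^(1-alpha) = 0.3^2 * 0.5^-1 = 0.18.
(1-p)^alpha * (1-q)^(1-alpha) = 0.7^2 * 0.5^-1 = 0.98.
sum = 0.18 + 0.98 = 1.16.
D = (1/1)*log(1.16) = 0.1484

0.1484


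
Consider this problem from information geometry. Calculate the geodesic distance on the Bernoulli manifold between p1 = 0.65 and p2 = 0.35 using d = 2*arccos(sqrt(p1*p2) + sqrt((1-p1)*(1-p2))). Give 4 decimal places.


Geodesic distance on Bernoulli manifold:
d(p1,p2) = 2*arccos(sqrt(p1*p2) + sqrt((1-p1)*(1-p2))).
sqrt(p1*p2) = sqrt(0.65*0.35) = 0.47697.
sqrt((1-p1)*(1-p2)) = sqrt(0.35*0.65) = 0.47697.
arg = 0.47697 + 0.47697 = 0.953939.
d = 2*arccos(0.953939) = 0.6094

0.6094


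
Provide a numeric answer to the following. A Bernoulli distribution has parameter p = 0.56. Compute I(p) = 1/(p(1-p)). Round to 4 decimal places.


For Bernoulli(p), Fisher information is I(p) = 1/(p*(1-p)).
p = 0.56, 1-p = 0.44.
p*(1-p) = 0.2464.
I(p) = 1/0.2464 = 4.0584

4.0584


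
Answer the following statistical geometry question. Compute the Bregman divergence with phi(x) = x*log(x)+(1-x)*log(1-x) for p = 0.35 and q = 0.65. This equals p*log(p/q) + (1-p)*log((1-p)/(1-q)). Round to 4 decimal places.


Bregman divergence with negative entropy generator:
D = p*log(p/q) + (1-p)*log((1-p)/(1-q)).
p = 0.35, q = 0.65.
p*log(p/q) = 0.35*log(0.35/0.65) = -0.216664.
(1-p)*log((1-p)/(1-q)) = 0.65*log(0.65/0.35) = 0.402375.
D = -0.216664 + 0.402375 = 0.1857

0.1857


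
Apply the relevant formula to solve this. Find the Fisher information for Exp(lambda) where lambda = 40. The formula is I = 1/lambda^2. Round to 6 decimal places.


Fisher information for exponential: I(lambda) = 1/lambda^2.
lambda = 40, lambda^2 = 1600.
I = 1/1600 = 0.000625

0.000625


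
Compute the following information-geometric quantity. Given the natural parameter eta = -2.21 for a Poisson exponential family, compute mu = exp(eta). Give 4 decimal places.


Expectation parameter for Poisson exponential family:
mu = exp(eta).
eta = -2.21.
mu = exp(-2.21) = 0.1097

0.1097


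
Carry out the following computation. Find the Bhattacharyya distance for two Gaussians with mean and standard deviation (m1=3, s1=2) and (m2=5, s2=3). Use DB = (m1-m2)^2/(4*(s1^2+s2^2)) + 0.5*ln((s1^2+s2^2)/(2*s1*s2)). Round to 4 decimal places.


Bhattacharyya distance between two Gaussians:
DB = (m1-m2)^2/(4*(s1^2+s2^2)) + (1/2)*ln((s1^2+s2^2)/(2*s1*s2)).
(m1-m2)^2 = (-2)^2 = 4.
s1^2+s2^2 = 4 + 9 = 13.
term1 = 4/52 = 0.076923.
term2 = 0.5*ln(13/12.0) = 0.040021.
DB = 0.076923 + 0.040021 = 0.1169

0.1169


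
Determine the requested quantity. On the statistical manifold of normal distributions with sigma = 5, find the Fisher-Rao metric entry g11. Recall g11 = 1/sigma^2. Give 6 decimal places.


For the 2-parameter normal family, the Fisher metric has:
  g11 = 1/sigma^2, g22 = 2/sigma^2.
sigma = 5, sigma^2 = 25.
g11 = 0.040000

0.040000


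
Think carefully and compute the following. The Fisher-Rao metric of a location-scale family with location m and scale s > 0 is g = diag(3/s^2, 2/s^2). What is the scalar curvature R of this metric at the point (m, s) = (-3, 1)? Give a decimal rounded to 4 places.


The metric has the form g = (A dm^2 + B ds^2)/s^2 with A = 3, B = 2.
Substitute u = sqrt(A/B)*m: g = B*(du^2 + ds^2)/s^2, i.e. B times the
Poincare upper half-plane metric, which has constant Gaussian curvature -1.
Scaling a 2D metric by a constant c divides the Gaussian curvature by c,
so K = -1/B = -1/(2) = -0.5000 everywhere (the point (m, s) = (-3, 1) is irrelevant:
the curvature is constant).
Scalar curvature in dimension 2: R = 2K = -2/(2) = -1.0000.

-1.0000


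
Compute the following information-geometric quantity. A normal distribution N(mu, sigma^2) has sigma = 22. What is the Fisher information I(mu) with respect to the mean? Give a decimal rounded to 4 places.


The Fisher information for the mean of a normal distribution is I(mu) = 1/sigma^2.
sigma = 22, so sigma^2 = 484.
I(mu) = 1/484 = 0.0021

0.0021


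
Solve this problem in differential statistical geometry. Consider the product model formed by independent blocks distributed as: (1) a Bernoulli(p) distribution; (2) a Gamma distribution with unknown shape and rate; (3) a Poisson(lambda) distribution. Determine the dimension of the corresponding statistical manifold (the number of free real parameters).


The dimension of a statistical manifold equals the number of free
(independent) real parameters of the model. For a product of independent
blocks the parameter counts add.
- Bernoulli (p): 1.
- Gamma (shape, rate): 2.
- Poisson (lambda): 1.
Total = 1 + 2 + 1 = 4.
Dimension = 4

4


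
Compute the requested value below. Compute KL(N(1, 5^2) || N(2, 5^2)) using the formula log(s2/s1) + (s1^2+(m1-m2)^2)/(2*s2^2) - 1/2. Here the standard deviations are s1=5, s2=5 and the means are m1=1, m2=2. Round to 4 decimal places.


KL divergence between normal distributions:
KL = log(s2/s1) + (s1^2 + (m1-m2)^2)/(2*s2^2) - 1/2.
log(5/5) = 0.0.
(5^2 + (1-2)^2)/(2*5^2) = (25 + 1)/50 = 0.52.
KL = 0.0 + 0.52 - 0.5 = 0.0200

0.0200


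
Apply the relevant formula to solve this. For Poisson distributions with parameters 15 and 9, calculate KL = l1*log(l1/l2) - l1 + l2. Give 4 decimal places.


KL divergence for Poisson:
KL = l1*log(l1/l2) - l1 + l2.
l1 = 15, l2 = 9.
log(15/9) = 0.510826.
l1*log(l1/l2) = 15 * 0.510826 = 7.662384.
KL = 7.662384 - 15 + 9 = 1.6624

1.6624


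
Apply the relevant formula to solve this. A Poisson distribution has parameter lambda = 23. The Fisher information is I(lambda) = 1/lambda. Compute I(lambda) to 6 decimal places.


Fisher information for Poisson: I(lambda) = 1/lambda.
lambda = 23.
I(lambda) = 1/23 = 0.043478

0.043478


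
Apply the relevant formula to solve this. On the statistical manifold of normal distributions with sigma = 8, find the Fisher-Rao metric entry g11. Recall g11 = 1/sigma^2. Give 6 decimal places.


For the 2-parameter normal family, the Fisher metric has:
  g11 = 1/sigma^2, g22 = 2/sigma^2.
sigma = 8, sigma^2 = 64.
g11 = 0.015625

0.015625


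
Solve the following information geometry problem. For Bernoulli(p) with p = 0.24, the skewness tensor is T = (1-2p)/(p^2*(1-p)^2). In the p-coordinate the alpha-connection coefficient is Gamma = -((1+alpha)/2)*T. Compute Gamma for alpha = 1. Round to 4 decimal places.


Skewness (Amari-Chentsov) tensor: T = (1-2p)/(p^2*(1-p)^2).
p = 0.24, 1-2p = 0.52, p^2 = 0.0576, (1-p)^2 = 0.5776.
T = 0.52/(0.0576 * 0.5776) = 15.629809.
In the p-coordinate, Gamma^(alpha) = Gamma^(0) - (alpha/2)*T with Gamma^(0) = (1/2)*g'(p) = -T/2,
so Gamma^(alpha) = -((1+alpha)/2)*T.
alpha = 1, -(1+alpha)/2 = -1.0.
Gamma = -1.0 * 15.629809 = -15.6298

-15.6298


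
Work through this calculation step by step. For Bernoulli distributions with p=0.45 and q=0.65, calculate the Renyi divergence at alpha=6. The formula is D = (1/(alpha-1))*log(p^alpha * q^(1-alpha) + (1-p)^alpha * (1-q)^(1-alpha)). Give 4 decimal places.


Renyi divergence of order alpha between Bernoulli distributions:
D = (1/(alpha-1))*log(p^alpha * q^(1-alpha) + (1-p)^alpha * (1-q)^(1-alpha)).
alpha = 6, p = 0.45, q = 0.65.
p^alpha * q^(1-alpha) = 0.45^6 * 0.65^-5 = 0.071566.
(1-p)^alpha * (1-q)^(1-alpha) = 0.55^6 * 0.35^-5 = 5.270307.
sum = 0.071566 + 5.270307 = 5.341873.
D = (1/5)*log(5.341873) = 0.3351

0.3351
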